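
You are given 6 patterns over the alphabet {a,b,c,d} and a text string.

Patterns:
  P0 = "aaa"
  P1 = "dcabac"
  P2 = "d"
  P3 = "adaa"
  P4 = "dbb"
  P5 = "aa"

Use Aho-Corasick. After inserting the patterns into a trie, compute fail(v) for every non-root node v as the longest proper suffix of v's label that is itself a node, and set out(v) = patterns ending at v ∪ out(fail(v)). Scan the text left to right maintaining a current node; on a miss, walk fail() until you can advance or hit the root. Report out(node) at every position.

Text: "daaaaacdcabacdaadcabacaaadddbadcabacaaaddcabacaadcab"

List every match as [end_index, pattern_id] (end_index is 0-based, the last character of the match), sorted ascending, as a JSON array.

Build:
Trie (insert patterns):
  0='ε' goto a→1 d→4
  1='a' goto a→2 d→10
  2='aa' goto a→3  ←P5
  3='aaa' goto ·  ←P0
  4='d' goto b→13 c→5  ←P2
  5='dc' goto a→6
  6='dca' goto b→7
  7='dcab' goto a→8
  8='dcaba' goto c→9
  9='dcabac' goto ·  ←P1
  10='ad' goto a→11
  11='ada' goto a→12
  12='adaa' goto ·  ←P3
  13='db' goto b→14
  14='dbb' goto ·  ←P4

BFS fail/out derivation:
  n1('a'): parent n0 fail=0; on 'a' 0 → fail=0;  out ∅∪∅=∅
  n4('d'): parent n0 fail=0; on 'd' 0 → fail=0;  out {2}∪∅={2}
  n2('aa'): parent n1 fail=0; on 'a' 0 → fail=1;  out {5}∪∅={5}
  n5('dc'): parent n4 fail=0; on 'c' 0 → fail=0;  out ∅∪∅=∅
  n10('ad'): parent n1 fail=0; on 'd' 0 → fail=4;  out ∅∪{2}={2}
  n13('db'): parent n4 fail=0; on 'b' 0 → fail=0;  out ∅∪∅=∅
  n3('aaa'): parent n2 fail=1; on 'a' 1 → fail=2;  out {0}∪{5}={0,5}
  n6('dca'): parent n5 fail=0; on 'a' 0 → fail=1;  out ∅∪∅=∅
  n11('ada'): parent n10 fail=4; on 'a' 4→0 → fail=1;  out ∅∪∅=∅
  n14('dbb'): parent n13 fail=0; on 'b' 0 → fail=0;  out {4}∪∅={4}
  n7('dcab'): parent n6 fail=1; on 'b' 1→0 → fail=0;  out ∅∪∅=∅
  n12('adaa'): parent n11 fail=1; on 'a' 1 → fail=2;  out {3}∪{5}={3,5}
  n8('dcaba'): parent n7 fail=0; on 'a' 0 → fail=1;  out ∅∪∅=∅
  n9('dcabac'): parent n8 fail=1; on 'c' 1→0 → fail=0;  out {1}∪∅={1}

Text stream:
pos 0 'd': at 4  → match P2@[0:0]
pos 1 'a': at 1 ·f
pos 2 'a': at 2  → match P5@[1:2]
pos 3 'a': at 3  → match P0@[1:3],P5@[2:3]
pos 4 'a': at 3 ·f  → match P0@[2:4],P5@[3:4]
pos 5 'a': at 3 ·f  → match P0@[3:5],P5@[4:5]
pos 6 'c': at 0 ·f
pos 7 'd': at 4  → match P2@[7:7]
pos 8 'c': at 5
pos 9 'a': at 6
pos 10 'b': at 7
pos 11 'a': at 8
pos 12 'c': at 9  → match P1@[7:12]
pos 13 'd': at 4 ·f  → match P2@[13:13]
pos 14 'a': at 1 ·f
pos 15 'a': at 2  → match P5@[14:15]
pos 16 'd': at 10 ·f  → match P2@[16:16]
pos 17 'c': at 5 ·f
pos 18 'a': at 6
pos 19 'b': at 7
pos 20 'a': at 8
pos 21 'c': at 9  → match P1@[16:21]
pos 22 'a': at 1 ·f
pos 23 'a': at 2  → match P5@[22:23]
pos 24 'a': at 3  → match P0@[22:24],P5@[23:24]
pos 25 'd': at 10 ·f  → match P2@[25:25]
pos 26 'd': at 4 ·f  → match P2@[26:26]
pos 27 'd': at 4 ·f  → match P2@[27:27]
pos 28 'b': at 13
pos 29 'a': at 1 ·f
pos 30 'd': at 10  → match P2@[30:30]
pos 31 'c': at 5 ·f
pos 32 'a': at 6
pos 33 'b': at 7
pos 34 'a': at 8
pos 35 'c': at 9  → match P1@[30:35]
pos 36 'a': at 1 ·f
pos 37 'a': at 2  → match P5@[36:37]
pos 38 'a': at 3  → match P0@[36:38],P5@[37:38]
pos 39 'd': at 10 ·f  → match P2@[39:39]
pos 40 'd': at 4 ·f  → match P2@[40:40]
pos 41 'c': at 5
pos 42 'a': at 6
pos 43 'b': at 7
pos 44 'a': at 8
pos 45 'c': at 9  → match P1@[40:45]
pos 46 'a': at 1 ·f
pos 47 'a': at 2  → match P5@[46:47]
pos 48 'd': at 10 ·f  → match P2@[48:48]
pos 49 'c': at 5 ·f
pos 50 'a': at 6
pos 51 'b': at 7

Result: [[0,2],[2,5],[3,0],[3,5],[4,0],[4,5],[5,0],[5,5],[7,2],[12,1],[13,2],[15,5],[16,2],[21,1],[23,5],[24,0],[24,5],[25,2],[26,2],[27,2],[30,2],[35,1],[37,5],[38,0],[38,5],[39,2],[40,2],[45,1],[47,5],[48,2]]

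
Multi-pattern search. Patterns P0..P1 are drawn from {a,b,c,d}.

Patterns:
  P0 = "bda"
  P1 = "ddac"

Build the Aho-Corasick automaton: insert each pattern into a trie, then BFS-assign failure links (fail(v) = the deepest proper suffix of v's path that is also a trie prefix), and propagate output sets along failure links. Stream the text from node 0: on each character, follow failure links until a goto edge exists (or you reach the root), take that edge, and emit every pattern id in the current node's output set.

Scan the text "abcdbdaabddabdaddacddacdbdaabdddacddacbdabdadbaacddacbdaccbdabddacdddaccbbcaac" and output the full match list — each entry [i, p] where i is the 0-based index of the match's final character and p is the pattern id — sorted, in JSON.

Construct AC machine:
Trie nodes:
  n0 'ε': b→1 d→4
  n1 'b': d→2
  n2 'bd': a→3
  n3 'bda': ·  [P0 ends]
  n4 'd': d→5
  n5 'dd': a→6
  n6 'dda': c→7
  n7 'ddac': ·  [P1 ends]

BFS fail/out derivation:
  n1('b'): parent n0 fail=0; on 'b' 0 → fail=0;  out ∅∪∅=∅
  n4('d'): parent n0 fail=0; on 'd' 0 → fail=0;  out ∅∪∅=∅
  n2('bd'): parent n1 fail=0; on 'd' 0 → fail=4;  out ∅∪∅=∅
  n5('dd'): parent n4 fail=0; on 'd' 0 → fail=4;  out ∅∪∅=∅
  n3('bda'): parent n2 fail=4; on 'a' 4→0 → fail=0;  out {0}∪∅={0}
  n6('dda'): parent n5 fail=4; on 'a' 4→0 → fail=0;  out ∅∪∅=∅
  n7('ddac'): parent n6 fail=0; on 'c' 0 → fail=0;  out {1}∪∅={1}

Scan:
pos 0 'a': at 0
pos 1 'b': at 1
pos 2 'c': at 0 (via fail)
pos 3 'd': at 4
pos 4 'b': at 1 (via fail)
pos 5 'd': at 2
pos 6 'a': at 3  emit P0@[4:6]
pos 7 'a': at 0 (via fail)
pos 8 'b': at 1
pos 9 'd': at 2
pos 10 'd': at 5 (via fail)
pos 11 'a': at 6
pos 12 'b': at 1 (via fail)
pos 13 'd': at 2
pos 14 'a': at 3  emit P0@[12:14]
pos 15 'd': at 4 (via fail)
pos 16 'd': at 5
pos 17 'a': at 6
pos 18 'c': at 7  emit P1@[15:18]
pos 19 'd': at 4 (via fail)
pos 20 'd': at 5
pos 21 'a': at 6
pos 22 'c': at 7  emit P1@[19:22]
pos 23 'd': at 4 (via fail)
pos 24 'b': at 1 (via fail)
pos 25 'd': at 2
pos 26 'a': at 3  emit P0@[24:26]
pos 27 'a': at 0 (via fail)
pos 28 'b': at 1
pos 29 'd': at 2
pos 30 'd': at 5 (via fail)
pos 31 'd': at 5 (via fail)
pos 32 'a': at 6
pos 33 'c': at 7  emit P1@[30:33]
pos 34 'd': at 4 (via fail)
pos 35 'd': at 5
pos 36 'a': at 6
pos 37 'c': at 7  emit P1@[34:37]
pos 38 'b': at 1 (via fail)
pos 39 'd': at 2
pos 40 'a': at 3  emit P0@[38:40]
pos 41 'b': at 1 (via fail)
pos 42 'd': at 2
pos 43 'a': at 3  emit P0@[41:43]
pos 44 'd': at 4 (via fail)
pos 45 'b': at 1 (via fail)
pos 46 'a': at 0 (via fail)
pos 47 'a': at 0
pos 48 'c': at 0
pos 49 'd': at 4
pos 50 'd': at 5
pos 51 'a': at 6
pos 52 'c': at 7  emit P1@[49:52]
pos 53 'b': at 1 (via fail)
pos 54 'd': at 2
pos 55 'a': at 3  emit P0@[53:55]
pos 56 'c': at 0 (via fail)
pos 57 'c': at 0
pos 58 'b': at 1
pos 59 'd': at 2
pos 60 'a': at 3  emit P0@[58:60]
pos 61 'b': at 1 (via fail)
pos 62 'd': at 2
pos 63 'd': at 5 (via fail)
pos 64 'a': at 6
pos 65 'c': at 7  emit P1@[62:65]
pos 66 'd': at 4 (via fail)
pos 67 'd': at 5
pos 68 'd': at 5 (via fail)
pos 69 'a': at 6
pos 70 'c': at 7  emit P1@[67:70]
pos 71 'c': at 0 (via fail)
pos 72 'b': at 1
pos 73 'b': at 1 (via fail)
pos 74 'c': at 0 (via fail)
pos 75 'a': at 0
pos 76 'a': at 0
pos 77 'c': at 0

All matches (sorted): [[6,0],[14,0],[18,1],[22,1],[26,0],[33,1],[37,1],[40,0],[43,0],[52,1],[55,0],[60,0],[65,1],[70,1]]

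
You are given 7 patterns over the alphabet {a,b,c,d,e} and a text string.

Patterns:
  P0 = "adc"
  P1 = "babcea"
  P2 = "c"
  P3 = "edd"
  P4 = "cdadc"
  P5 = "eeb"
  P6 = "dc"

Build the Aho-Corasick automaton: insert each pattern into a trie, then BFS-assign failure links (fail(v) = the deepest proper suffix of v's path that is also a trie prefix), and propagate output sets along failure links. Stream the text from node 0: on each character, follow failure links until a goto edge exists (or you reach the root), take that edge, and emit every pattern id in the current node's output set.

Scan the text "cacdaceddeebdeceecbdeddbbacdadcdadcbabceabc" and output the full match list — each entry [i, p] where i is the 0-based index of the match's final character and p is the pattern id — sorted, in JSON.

Build automaton:
Trie nodes:
  0='ε' goto a→1 b→4 c→10 d→20 e→11
  1='a' goto d→2
  2='ad' goto c→3
  3='adc' goto ·  ←P0
  4='b' goto a→5
  5='ba' goto b→6
  6='bab' goto c→7
  7='babc' goto e→8
  8='babce' goto a→9
  9='babcea' goto ·  ←P1
  10='c' goto d→14  ←P2
  11='e' goto d→12 e→18
  12='ed' goto d→13
  13='edd' goto ·  ←P3
  14='cd' goto a→15
  15='cda' goto d→16
  16='cdad' goto c→17
  17='cdadc' goto ·  ←P4
  18='ee' goto b→19
  19='eeb' goto ·  ←P5
  20='d' goto c→21
  21='dc' goto ·  ←P6

Failure links (BFS by depth):
  n1('a'): parent n0 fail=0; on 'a' 0 → fail=0;  out ∅∪∅=∅
  n4('b'): parent n0 fail=0; on 'b' 0 → fail=0;  out ∅∪∅=∅
  n10('c'): parent n0 fail=0; on 'c' 0 → fail=0;  out {2}∪∅={2}
  n11('e'): parent n0 fail=0; on 'e' 0 → fail=0;  out ∅∪∅=∅
  n20('d'): parent n0 fail=0; on 'd' 0 → fail=0;  out ∅∪∅=∅
  n2('ad'): parent n1 fail=0; on 'd' 0 → fail=20;  out ∅∪∅=∅
  n5('ba'): parent n4 fail=0; on 'a' 0 → fail=1;  out ∅∪∅=∅
  n12('ed'): parent n11 fail=0; on 'd' 0 → fail=20;  out ∅∪∅=∅
  n14('cd'): parent n10 fail=0; on 'd' 0 → fail=20;  out ∅∪∅=∅
  n18('ee'): parent n11 fail=0; on 'e' 0 → fail=11;  out ∅∪∅=∅
  n21('dc'): parent n20 fail=0; on 'c' 0 → fail=10;  out {6}∪{2}={2,6}
  n3('adc'): parent n2 fail=20; on 'c' 20 → fail=21;  out {0}∪{2,6}={0,2,6}
  n6('bab'): parent n5 fail=1; on 'b' 1→0 → fail=4;  out ∅∪∅=∅
  n13('edd'): parent n12 fail=20; on 'd' 20→0 → fail=20;  out {3}∪∅={3}
  n15('cda'): parent n14 fail=20; on 'a' 20→0 → fail=1;  out ∅∪∅=∅
  n19('eeb'): parent n18 fail=11; on 'b' 11→0 → fail=4;  out {5}∪∅={5}
  n7('babc'): parent n6 fail=4; on 'c' 4→0 → fail=10;  out ∅∪{2}={2}
  n16('cdad'): parent n15 fail=1; on 'd' 1 → fail=2;  out ∅∪∅=∅
  n8('babce'): parent n7 fail=10; on 'e' 10→0 → fail=11;  out ∅∪∅=∅
  n17('cdadc'): parent n16 fail=2; on 'c' 2 → fail=3;  out {4}∪{0,2,6}={0,2,4,6}
  n9('babcea'): parent n8 fail=11; on 'a' 11→0 → fail=1;  out {1}∪∅={1}

Run:
[0] read 'c'  n0⇒n10  ** P2@[0:0]
[1] read 'a'  n10⇒n1 ·f
[2] read 'c'  n1⇒n10 ·f  ** P2@[2:2]
[3] read 'd'  n10⇒n14
[4] read 'a'  n14⇒n15
[5] read 'c'  n15⇒n10 ·f  ** P2@[5:5]
[6] read 'e'  n10⇒n11 ·f
[7] read 'd'  n11⇒n12
[8] read 'd'  n12⇒n13  ** P3@[6:8]
[9] read 'e'  n13⇒n11 ·f
[10] read 'e'  n11⇒n18
[11] read 'b'  n18⇒n19  ** P5@[9:11]
[12] read 'd'  n19⇒n20 ·f
[13] read 'e'  n20⇒n11 ·f
[14] read 'c'  n11⇒n10 ·f  ** P2@[14:14]
[15] read 'e'  n10⇒n11 ·f
[16] read 'e'  n11⇒n18
[17] read 'c'  n18⇒n10 ·f  ** P2@[17:17]
[18] read 'b'  n10⇒n4 ·f
[19] read 'd'  n4⇒n20 ·f
[20] read 'e'  n20⇒n11 ·f
[21] read 'd'  n11⇒n12
[22] read 'd'  n12⇒n13  ** P3@[20:22]
[23] read 'b'  n13⇒n4 ·f
[24] read 'b'  n4⇒n4 ·f
[25] read 'a'  n4⇒n5
[26] read 'c'  n5⇒n10 ·f  ** P2@[26:26]
[27] read 'd'  n10⇒n14
[28] read 'a'  n14⇒n15
[29] read 'd'  n15⇒n16
[30] read 'c'  n16⇒n17  ** P0@[28:30],P2@[30:30],P4@[26:30],P6@[29:30]
[31] read 'd'  n17⇒n14 ·f
[32] read 'a'  n14⇒n15
[33] read 'd'  n15⇒n16
[34] read 'c'  n16⇒n17  ** P0@[32:34],P2@[34:34],P4@[30:34],P6@[33:34]
[35] read 'b'  n17⇒n4 ·f
[36] read 'a'  n4⇒n5
[37] read 'b'  n5⇒n6
[38] read 'c'  n6⇒n7  ** P2@[38:38]
[39] read 'e'  n7⇒n8
[40] read 'a'  n8⇒n9  ** P1@[35:40]
[41] read 'b'  n9⇒n4 ·f
[42] read 'c'  n4⇒n10 ·f  ** P2@[42:42]

Matches: [[0,2],[2,2],[5,2],[8,3],[11,5],[14,2],[17,2],[22,3],[26,2],[30,0],[30,2],[30,4],[30,6],[34,0],[34,2],[34,4],[34,6],[38,2],[40,1],[42,2]]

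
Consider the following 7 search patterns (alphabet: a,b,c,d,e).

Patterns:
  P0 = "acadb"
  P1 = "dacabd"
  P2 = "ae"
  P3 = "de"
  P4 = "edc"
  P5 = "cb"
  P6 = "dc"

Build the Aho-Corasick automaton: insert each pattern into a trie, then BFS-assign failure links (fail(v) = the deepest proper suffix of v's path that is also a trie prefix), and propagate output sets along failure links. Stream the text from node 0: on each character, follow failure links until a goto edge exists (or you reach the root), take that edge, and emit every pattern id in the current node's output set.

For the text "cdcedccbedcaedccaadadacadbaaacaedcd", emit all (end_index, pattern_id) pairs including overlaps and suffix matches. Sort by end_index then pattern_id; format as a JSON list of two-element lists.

Build:
Trie (insert patterns):
  0='ε' goto a→1 c→17 d→6 e→14
  1='a' goto c→2 e→12
  2='ac' goto a→3
  3='aca' goto d→4
  4='acad' goto b→5
  5='acadb' goto ·  ←P0
  6='d' goto a→7 c→19 e→13
  7='da' goto c→8
  8='dac' goto a→9
  9='daca' goto b→10
  10='dacab' goto d→11
  11='dacabd' goto ·  ←P1
  12='ae' goto ·  ←P2
  13='de' goto ·  ←P3
  14='e' goto d→15
  15='ed' goto c→16
  16='edc' goto ·  ←P4
  17='c' goto b→18
  18='cb' goto ·  ←P5
  19='dc' goto ·  ←P6

BFS fail/out derivation:
  n1('a'): parent n0 fail=0; on 'a' 0 → fail=0;  out ∅∪∅=∅
  n6('d'): parent n0 fail=0; on 'd' 0 → fail=0;  out ∅∪∅=∅
  n14('e'): parent n0 fail=0; on 'e' 0 → fail=0;  out ∅∪∅=∅
  n17('c'): parent n0 fail=0; on 'c' 0 → fail=0;  out ∅∪∅=∅
  n2('ac'): parent n1 fail=0; on 'c' 0 → fail=17;  out ∅∪∅=∅
  n7('da'): parent n6 fail=0; on 'a' 0 → fail=1;  out ∅∪∅=∅
  n12('ae'): parent n1 fail=0; on 'e' 0 → fail=14;  out {2}∪∅={2}
  n13('de'): parent n6 fail=0; on 'e' 0 → fail=14;  out {3}∪∅={3}
  n15('ed'): parent n14 fail=0; on 'd' 0 → fail=6;  out ∅∪∅=∅
  n18('cb'): parent n17 fail=0; on 'b' 0 → fail=0;  out {5}∪∅={5}
  n19('dc'): parent n6 fail=0; on 'c' 0 → fail=17;  out {6}∪∅={6}
  n3('aca'): parent n2 fail=17; on 'a' 17→0 → fail=1;  out ∅∪∅=∅
  n8('dac'): parent n7 fail=1; on 'c' 1 → fail=2;  out ∅∪∅=∅
  n16('edc'): parent n15 fail=6; on 'c' 6 → fail=19;  out {4}∪{6}={4,6}
  n4('acad'): parent n3 fail=1; on 'd' 1→0 → fail=6;  out ∅∪∅=∅
  n9('daca'): parent n8 fail=2; on 'a' 2 → fail=3;  out ∅∪∅=∅
  n5('acadb'): parent n4 fail=6; on 'b' 6→0 → fail=0;  out {0}∪∅={0}
  n10('dacab'): parent n9 fail=3; on 'b' 3→1→0 → fail=0;  out ∅∪∅=∅
  n11('dacabd'): parent n10 fail=0; on 'd' 0 → fail=6;  out {1}∪∅={1}

Run:
i=0 'c': node 0→17
i=1 'd': node 17→6 ·f
i=2 'c': node 6→19  → match P6@[1:2]
i=3 'e': node 19→14 ·f
i=4 'd': node 14→15
i=5 'c': node 15→16  → match P4@[3:5],P6@[4:5]
i=6 'c': node 16→17 ·f
i=7 'b': node 17→18  → match P5@[6:7]
i=8 'e': node 18→14 ·f
i=9 'd': node 14→15
i=10 'c': node 15→16  → match P4@[8:10],P6@[9:10]
i=11 'a': node 16→1 ·f
i=12 'e': node 1→12  → match P2@[11:12]
i=13 'd': node 12→15 ·f
i=14 'c': node 15→16  → match P4@[12:14],P6@[13:14]
i=15 'c': node 16→17 ·f
i=16 'a': node 17→1 ·f
i=17 'a': node 1→1 ·f
i=18 'd': node 1→6 ·f
i=19 'a': node 6→7
i=20 'd': node 7→6 ·f
i=21 'a': node 6→7
i=22 'c': node 7→8
i=23 'a': node 8→9
i=24 'd': node 9→4 ·f
i=25 'b': node 4→5  → match P0@[21:25]
i=26 'a': node 5→1 ·f
i=27 'a': node 1→1 ·f
i=28 'a': node 1→1 ·f
i=29 'c': node 1→2
i=30 'a': node 2→3
i=31 'e': node 3→12 ·f  → match P2@[30:31]
i=32 'd': node 12→15 ·f
i=33 'c': node 15→16  → match P4@[31:33],P6@[32:33]
i=34 'd': node 16→6 ·f

Matches: [[2,6],[5,4],[5,6],[7,5],[10,4],[10,6],[12,2],[14,4],[14,6],[25,0],[31,2],[33,4],[33,6]]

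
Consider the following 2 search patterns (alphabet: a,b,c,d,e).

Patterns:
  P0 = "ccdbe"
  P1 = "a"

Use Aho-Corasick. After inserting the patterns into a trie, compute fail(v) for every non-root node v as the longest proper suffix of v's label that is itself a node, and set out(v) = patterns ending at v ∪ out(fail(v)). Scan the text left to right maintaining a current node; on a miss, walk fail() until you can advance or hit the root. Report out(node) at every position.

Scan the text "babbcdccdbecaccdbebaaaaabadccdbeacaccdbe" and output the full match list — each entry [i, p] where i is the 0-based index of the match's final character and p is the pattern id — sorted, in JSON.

Construct AC machine:
Trie nodes:
  n0 'ε': a→6 c→1
  n1 'c': c→2
  n2 'cc': d→3
  n3 'ccd': b→4
  n4 'ccdb': e→5
  n5 'ccdbe': ·  ←P0
  n6 'a': ·  ←P1

Failure links (BFS by depth):
  n1('c'): parent n0 fail=0; on 'c' 0 → fail=0;  out ∅∪∅=∅
  n6('a'): parent n0 fail=0; on 'a' 0 → fail=0;  out {1}∪∅={1}
  n2('cc'): parent n1 fail=0; on 'c' 0 → fail=1;  out ∅∪∅=∅
  n3('ccd'): parent n2 fail=1; on 'd' 1→0 → fail=0;  out ∅∪∅=∅
  n4('ccdb'): parent n3 fail=0; on 'b' 0 → fail=0;  out ∅∪∅=∅
  n5('ccdbe'): parent n4 fail=0; on 'e' 0 → fail=0;  out {0}∪∅={0}

Run:
[0] read 'b'  n0⇒n0
[1] read 'a'  n0⇒n6  ** P1@[1:1]
[2] read 'b'  n6⇒n0 ·f
[3] read 'b'  n0⇒n0
[4] read 'c'  n0⇒n1
[5] read 'd'  n1⇒n0 ·f
[6] read 'c'  n0⇒n1
[7] read 'c'  n1⇒n2
[8] read 'd'  n2⇒n3
[9] read 'b'  n3⇒n4
[10] read 'e'  n4⇒n5  ** P0@[6:10]
[11] read 'c'  n5⇒n1 ·f
[12] read 'a'  n1⇒n6 ·f  ** P1@[12:12]
[13] read 'c'  n6⇒n1 ·f
[14] read 'c'  n1⇒n2
[15] read 'd'  n2⇒n3
[16] read 'b'  n3⇒n4
[17] read 'e'  n4⇒n5  ** P0@[13:17]
[18] read 'b'  n5⇒n0 ·f
[19] read 'a'  n0⇒n6  ** P1@[19:19]
[20] read 'a'  n6⇒n6 ·f  ** P1@[20:20]
[21] read 'a'  n6⇒n6 ·f  ** P1@[21:21]
[22] read 'a'  n6⇒n6 ·f  ** P1@[22:22]
[23] read 'a'  n6⇒n6 ·f  ** P1@[23:23]
[24] read 'b'  n6⇒n0 ·f
[25] read 'a'  n0⇒n6  ** P1@[25:25]
[26] read 'd'  n6⇒n0 ·f
[27] read 'c'  n0⇒n1
[28] read 'c'  n1⇒n2
[29] read 'd'  n2⇒n3
[30] read 'b'  n3⇒n4
[31] read 'e'  n4⇒n5  ** P0@[27:31]
[32] read 'a'  n5⇒n6 ·f  ** P1@[32:32]
[33] read 'c'  n6⇒n1 ·f
[34] read 'a'  n1⇒n6 ·f  ** P1@[34:34]
[35] read 'c'  n6⇒n1 ·f
[36] read 'c'  n1⇒n2
[37] read 'd'  n2⇒n3
[38] read 'b'  n3⇒n4
[39] read 'e'  n4⇒n5  ** P0@[35:39]

Result: [[1,1],[10,0],[12,1],[17,0],[19,1],[20,1],[21,1],[22,1],[23,1],[25,1],[31,0],[32,1],[34,1],[39,0]]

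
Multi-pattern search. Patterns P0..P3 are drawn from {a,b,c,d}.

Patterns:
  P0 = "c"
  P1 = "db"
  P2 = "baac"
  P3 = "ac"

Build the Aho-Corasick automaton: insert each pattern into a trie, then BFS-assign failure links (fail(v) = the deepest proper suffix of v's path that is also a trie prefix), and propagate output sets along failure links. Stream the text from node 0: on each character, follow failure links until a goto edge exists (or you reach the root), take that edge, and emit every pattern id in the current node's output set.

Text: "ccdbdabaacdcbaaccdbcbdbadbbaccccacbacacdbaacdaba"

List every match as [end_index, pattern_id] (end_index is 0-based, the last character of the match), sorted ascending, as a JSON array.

Build automaton:
Trie nodes:
  n0 'ε': a→8 b→4 c→1 d→2
  n1 'c': ·  [P0 ends]
  n2 'd': b→3
  n3 'db': ·  [P1 ends]
  n4 'b': a→5
  n5 'ba': a→6
  n6 'baa': c→7
  n7 'baac': ·  [P2 ends]
  n8 'a': c→9
  n9 'ac': ·  [P3 ends]

Failure links (BFS by depth):
  n1('c'): parent n0 fail=0; on 'c' 0 → fail=0;  out {0}∪∅={0}
  n2('d'): parent n0 fail=0; on 'd' 0 → fail=0;  out ∅∪∅=∅
  n4('b'): parent n0 fail=0; on 'b' 0 → fail=0;  out ∅∪∅=∅
  n8('a'): parent n0 fail=0; on 'a' 0 → fail=0;  out ∅∪∅=∅
  n3('db'): parent n2 fail=0; on 'b' 0 → fail=4;  out {1}∪∅={1}
  n5('ba'): parent n4 fail=0; on 'a' 0 → fail=8;  out ∅∪∅=∅
  n9('ac'): parent n8 fail=0; on 'c' 0 → fail=1;  out {3}∪{0}={0,3}
  n6('baa'): parent n5 fail=8; on 'a' 8→0 → fail=8;  out ∅∪∅=∅
  n7('baac'): parent n6 fail=8; on 'c' 8 → fail=9;  out {2}∪{0,3}={0,2,3}

Run:
pos 0 'c': at 1  → match P0@[0:0]
pos 1 'c': at 1 (via fail)  → match P0@[1:1]
pos 2 'd': at 2 (via fail)
pos 3 'b': at 3  → match P1@[2:3]
pos 4 'd': at 2 (via fail)
pos 5 'a': at 8 (via fail)
pos 6 'b': at 4 (via fail)
pos 7 'a': at 5
pos 8 'a': at 6
pos 9 'c': at 7  → match P0@[9:9],P2@[6:9],P3@[8:9]
pos 10 'd': at 2 (via fail)
pos 11 'c': at 1 (via fail)  → match P0@[11:11]
pos 12 'b': at 4 (via fail)
pos 13 'a': at 5
pos 14 'a': at 6
pos 15 'c': at 7  → match P0@[15:15],P2@[12:15],P3@[14:15]
pos 16 'c': at 1 (via fail)  → match P0@[16:16]
pos 17 'd': at 2 (via fail)
pos 18 'b': at 3  → match P1@[17:18]
pos 19 'c': at 1 (via fail)  → match P0@[19:19]
pos 20 'b': at 4 (via fail)
pos 21 'd': at 2 (via fail)
pos 22 'b': at 3  → match P1@[21:22]
pos 23 'a': at 5 (via fail)
pos 24 'd': at 2 (via fail)
pos 25 'b': at 3  → match P1@[24:25]
pos 26 'b': at 4 (via fail)
pos 27 'a': at 5
pos 28 'c': at 9 (via fail)  → match P0@[28:28],P3@[27:28]
pos 29 'c': at 1 (via fail)  → match P0@[29:29]
pos 30 'c': at 1 (via fail)  → match P0@[30:30]
pos 31 'c': at 1 (via fail)  → match P0@[31:31]
pos 32 'a': at 8 (via fail)
pos 33 'c': at 9  → match P0@[33:33],P3@[32:33]
pos 34 'b': at 4 (via fail)
pos 35 'a': at 5
pos 36 'c': at 9 (via fail)  → match P0@[36:36],P3@[35:36]
pos 37 'a': at 8 (via fail)
pos 38 'c': at 9  → match P0@[38:38],P3@[37:38]
pos 39 'd': at 2 (via fail)
pos 40 'b': at 3  → match P1@[39:40]
pos 41 'a': at 5 (via fail)
pos 42 'a': at 6
pos 43 'c': at 7  → match P0@[43:43],P2@[40:43],P3@[42:43]
pos 44 'd': at 2 (via fail)
pos 45 'a': at 8 (via fail)
pos 46 'b': at 4 (via fail)
pos 47 'a': at 5

Matches: [[0,0],[1,0],[3,1],[9,0],[9,2],[9,3],[11,0],[15,0],[15,2],[15,3],[16,0],[18,1],[19,0],[22,1],[25,1],[28,0],[28,3],[29,0],[30,0],[31,0],[33,0],[33,3],[36,0],[36,3],[38,0],[38,3],[40,1],[43,0],[43,2],[43,3]]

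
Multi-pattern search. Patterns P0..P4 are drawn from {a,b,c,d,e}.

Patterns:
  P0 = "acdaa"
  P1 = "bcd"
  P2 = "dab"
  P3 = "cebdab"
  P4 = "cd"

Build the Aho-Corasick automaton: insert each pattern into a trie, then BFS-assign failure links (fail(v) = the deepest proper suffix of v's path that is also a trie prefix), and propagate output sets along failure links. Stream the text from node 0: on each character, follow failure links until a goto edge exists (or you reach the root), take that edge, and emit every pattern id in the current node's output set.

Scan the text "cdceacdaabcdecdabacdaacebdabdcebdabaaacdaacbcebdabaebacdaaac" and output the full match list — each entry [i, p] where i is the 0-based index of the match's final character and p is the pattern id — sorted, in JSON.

Build:
Trie (insert patterns):
  0='ε' goto a→1 b→6 c→12 d→9
  1='a' goto c→2
  2='ac' goto d→3
  3='acd' goto a→4
  4='acda' goto a→5
  5='acdaa' goto ·  [P0 ends]
  6='b' goto c→7
  7='bc' goto d→8
  8='bcd' goto ·  [P1 ends]
  9='d' goto a→10
  10='da' goto b→11
  11='dab' goto ·  [P2 ends]
  12='c' goto d→18 e→13
  13='ce' goto b→14
  14='ceb' goto d→15
  15='cebd' goto a→16
  16='cebda' goto b→17
  17='cebdab' goto ·  [P3 ends]
  18='cd' goto ·  [P4 ends]

Failure links (BFS by depth):
  fail(1) 'a': from fail(0)=0 chase 'a': 0 ⇒ 0;  out=∅∪out(0)=∅
  fail(6) 'b': from fail(0)=0 chase 'b': 0 ⇒ 0;  out=∅∪out(0)=∅
  fail(9) 'd': from fail(0)=0 chase 'd': 0 ⇒ 0;  out=∅∪out(0)=∅
  fail(12) 'c': from fail(0)=0 chase 'c': 0 ⇒ 0;  out=∅∪out(0)=∅
  fail(2) 'ac': from fail(1)=0 chase 'c': 0 ⇒ 12;  out=∅∪out(12)=∅
  fail(7) 'bc': from fail(6)=0 chase 'c': 0 ⇒ 12;  out=∅∪out(12)=∅
  fail(10) 'da': from fail(9)=0 chase 'a': 0 ⇒ 1;  out=∅∪out(1)=∅
  fail(13) 'ce': from fail(12)=0 chase 'e': 0 ⇒ 0;  out=∅∪out(0)=∅
  fail(18) 'cd': from fail(12)=0 chase 'd': 0 ⇒ 9;  out={4}∪out(9)={4}
  fail(3) 'acd': from fail(2)=12 chase 'd': 12 ⇒ 18;  out=∅∪out(18)={4}
  fail(8) 'bcd': from fail(7)=12 chase 'd': 12 ⇒ 18;  out={1}∪out(18)={1,4}
  fail(11) 'dab': from fail(10)=1 chase 'b': 1→0 ⇒ 6;  out={2}∪out(6)={2}
  fail(14) 'ceb': from fail(13)=0 chase 'b': 0 ⇒ 6;  out=∅∪out(6)=∅
  fail(4) 'acda': from fail(3)=18 chase 'a': 18→9 ⇒ 10;  out=∅∪out(10)=∅
  fail(15) 'cebd': from fail(14)=6 chase 'd': 6→0 ⇒ 9;  out=∅∪out(9)=∅
  fail(5) 'acdaa': from fail(4)=10 chase 'a': 10→1→0 ⇒ 1;  out={0}∪out(1)={0}
  fail(16) 'cebda': from fail(15)=9 chase 'a': 9 ⇒ 10;  out=∅∪out(10)=∅
  fail(17) 'cebdab': from fail(16)=10 chase 'b': 10 ⇒ 11;  out={3}∪out(11)={2,3}

Scan:
[0] read 'c'  n0⇒n12
[1] read 'd'  n12⇒n18  emit P4@[0:1]
[2] read 'c'  n18⇒n12 (via fail)
[3] read 'e'  n12⇒n13
[4] read 'a'  n13⇒n1 (via fail)
[5] read 'c'  n1⇒n2
[6] read 'd'  n2⇒n3  emit P4@[5:6]
[7] read 'a'  n3⇒n4
[8] read 'a'  n4⇒n5  emit P0@[4:8]
[9] read 'b'  n5⇒n6 (via fail)
[10] read 'c'  n6⇒n7
[11] read 'd'  n7⇒n8  emit P1@[9:11],P4@[10:11]
[12] read 'e'  n8⇒n0 (via fail)
[13] read 'c'  n0⇒n12
[14] read 'd'  n12⇒n18  emit P4@[13:14]
[15] read 'a'  n18⇒n10 (via fail)
[16] read 'b'  n10⇒n11  emit P2@[14:16]
[17] read 'a'  n11⇒n1 (via fail)
[18] read 'c'  n1⇒n2
[19] read 'd'  n2⇒n3  emit P4@[18:19]
[20] read 'a'  n3⇒n4
[21] read 'a'  n4⇒n5  emit P0@[17:21]
[22] read 'c'  n5⇒n2 (via fail)
[23] read 'e'  n2⇒n13 (via fail)
[24] read 'b'  n13⇒n14
[25] read 'd'  n14⇒n15
[26] read 'a'  n15⇒n16
[27] read 'b'  n16⇒n17  emit P2@[25:27],P3@[22:27]
[28] read 'd'  n17⇒n9 (via fail)
[29] read 'c'  n9⇒n12 (via fail)
[30] read 'e'  n12⇒n13
[31] read 'b'  n13⇒n14
[32] read 'd'  n14⇒n15
[33] read 'a'  n15⇒n16
[34] read 'b'  n16⇒n17  emit P2@[32:34],P3@[29:34]
[35] read 'a'  n17⇒n1 (via fail)
[36] read 'a'  n1⇒n1 (via fail)
[37] read 'a'  n1⇒n1 (via fail)
[38] read 'c'  n1⇒n2
[39] read 'd'  n2⇒n3  emit P4@[38:39]
[40] read 'a'  n3⇒n4
[41] read 'a'  n4⇒n5  emit P0@[37:41]
[42] read 'c'  n5⇒n2 (via fail)
[43] read 'b'  n2⇒n6 (via fail)
[44] read 'c'  n6⇒n7
[45] read 'e'  n7⇒n13 (via fail)
[46] read 'b'  n13⇒n14
[47] read 'd'  n14⇒n15
[48] read 'a'  n15⇒n16
[49] read 'b'  n16⇒n17  emit P2@[47:49],P3@[44:49]
[50] read 'a'  n17⇒n1 (via fail)
[51] read 'e'  n1⇒n0 (via fail)
[52] read 'b'  n0⇒n6
[53] read 'a'  n6⇒n1 (via fail)
[54] read 'c'  n1⇒n2
[55] read 'd'  n2⇒n3  emit P4@[54:55]
[56] read 'a'  n3⇒n4
[57] read 'a'  n4⇒n5  emit P0@[53:57]
[58] read 'a'  n5⇒n1 (via fail)
[59] read 'c'  n1⇒n2

Matches: [[1,4],[6,4],[8,0],[11,1],[11,4],[14,4],[16,2],[19,4],[21,0],[27,2],[27,3],[34,2],[34,3],[39,4],[41,0],[49,2],[49,3],[55,4],[57,0]]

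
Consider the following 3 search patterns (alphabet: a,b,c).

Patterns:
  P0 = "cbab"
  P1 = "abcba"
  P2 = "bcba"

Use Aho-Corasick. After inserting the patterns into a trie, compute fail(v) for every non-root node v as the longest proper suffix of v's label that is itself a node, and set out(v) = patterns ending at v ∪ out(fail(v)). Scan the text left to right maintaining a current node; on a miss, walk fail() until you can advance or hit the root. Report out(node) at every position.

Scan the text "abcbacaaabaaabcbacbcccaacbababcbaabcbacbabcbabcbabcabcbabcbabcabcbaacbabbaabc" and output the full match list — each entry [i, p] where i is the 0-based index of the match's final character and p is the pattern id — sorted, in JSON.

Build automaton:
Trie (insert patterns):
  0='ε' goto a→5 b→10 c→1
  1='c' goto b→2
  2='cb' goto a→3
  3='cba' goto b→4
  4='cbab' goto ·  ←P0
  5='a' goto b→6
  6='ab' goto c→7
  7='abc' goto b→8
  8='abcb' goto a→9
  9='abcba' goto ·  ←P1
  10='b' goto c→11
  11='bc' goto b→12
  12='bcb' goto a→13
  13='bcba' goto ·  ←P2

Failure links (BFS by depth):
  fail(1) 'c': from fail(0)=0 chase 'c': 0 ⇒ 0;  out=∅∪out(0)=∅
  fail(5) 'a': from fail(0)=0 chase 'a': 0 ⇒ 0;  out=∅∪out(0)=∅
  fail(10) 'b': from fail(0)=0 chase 'b': 0 ⇒ 0;  out=∅∪out(0)=∅
  fail(2) 'cb': from fail(1)=0 chase 'b': 0 ⇒ 10;  out=∅∪out(10)=∅
  fail(6) 'ab': from fail(5)=0 chase 'b': 0 ⇒ 10;  out=∅∪out(10)=∅
  fail(11) 'bc': from fail(10)=0 chase 'c': 0 ⇒ 1;  out=∅∪out(1)=∅
  fail(3) 'cba': from fail(2)=10 chase 'a': 10→0 ⇒ 5;  out=∅∪out(5)=∅
  fail(7) 'abc': from fail(6)=10 chase 'c': 10 ⇒ 11;  out=∅∪out(11)=∅
  fail(12) 'bcb': from fail(11)=1 chase 'b': 1 ⇒ 2;  out=∅∪out(2)=∅
  fail(4) 'cbab': from fail(3)=5 chase 'b': 5 ⇒ 6;  out={0}∪out(6)={0}
  fail(8) 'abcb': from fail(7)=11 chase 'b': 11 ⇒ 12;  out=∅∪out(12)=∅
  fail(13) 'bcba': from fail(12)=2 chase 'a': 2 ⇒ 3;  out={2}∪out(3)={2}
  fail(9) 'abcba': from fail(8)=12 chase 'a': 12 ⇒ 13;  out={1}∪out(13)={1,2}

Scan:
pos 0 'a': at 5
pos 1 'b': at 6
pos 2 'c': at 7
pos 3 'b': at 8
pos 4 'a': at 9  → match P1@[0:4],P2@[1:4]
pos 5 'c': at 1 (fail-walked)
pos 6 'a': at 5 (fail-walked)
pos 7 'a': at 5 (fail-walked)
pos 8 'a': at 5 (fail-walked)
pos 9 'b': at 6
pos 10 'a': at 5 (fail-walked)
pos 11 'a': at 5 (fail-walked)
pos 12 'a': at 5 (fail-walked)
pos 13 'b': at 6
pos 14 'c': at 7
pos 15 'b': at 8
pos 16 'a': at 9  → match P1@[12:16],P2@[13:16]
pos 17 'c': at 1 (fail-walked)
pos 18 'b': at 2
pos 19 'c': at 11 (fail-walked)
pos 20 'c': at 1 (fail-walked)
pos 21 'c': at 1 (fail-walked)
pos 22 'a': at 5 (fail-walked)
pos 23 'a': at 5 (fail-walked)
pos 24 'c': at 1 (fail-walked)
pos 25 'b': at 2
pos 26 'a': at 3
pos 27 'b': at 4  → match P0@[24:27]
pos 28 'a': at 5 (fail-walked)
pos 29 'b': at 6
pos 30 'c': at 7
pos 31 'b': at 8
pos 32 'a': at 9  → match P1@[28:32],P2@[29:32]
pos 33 'a': at 5 (fail-walked)
pos 34 'b': at 6
pos 35 'c': at 7
pos 36 'b': at 8
pos 37 'a': at 9  → match P1@[33:37],P2@[34:37]
pos 38 'c': at 1 (fail-walked)
pos 39 'b': at 2
pos 40 'a': at 3
pos 41 'b': at 4  → match P0@[38:41]
pos 42 'c': at 7 (fail-walked)
pos 43 'b': at 8
pos 44 'a': at 9  → match P1@[40:44],P2@[41:44]
pos 45 'b': at 4 (fail-walked)  → match P0@[42:45]
pos 46 'c': at 7 (fail-walked)
pos 47 'b': at 8
pos 48 'a': at 9  → match P1@[44:48],P2@[45:48]
pos 49 'b': at 4 (fail-walked)  → match P0@[46:49]
pos 50 'c': at 7 (fail-walked)
pos 51 'a': at 5 (fail-walked)
pos 52 'b': at 6
pos 53 'c': at 7
pos 54 'b': at 8
pos 55 'a': at 9  → match P1@[51:55],P2@[52:55]
pos 56 'b': at 4 (fail-walked)  → match P0@[53:56]
pos 57 'c': at 7 (fail-walked)
pos 58 'b': at 8
pos 59 'a': at 9  → match P1@[55:59],P2@[56:59]
pos 60 'b': at 4 (fail-walked)  → match P0@[57:60]
pos 61 'c': at 7 (fail-walked)
pos 62 'a': at 5 (fail-walked)
pos 63 'b': at 6
pos 64 'c': at 7
pos 65 'b': at 8
pos 66 'a': at 9  → match P1@[62:66],P2@[63:66]
pos 67 'a': at 5 (fail-walked)
pos 68 'c': at 1 (fail-walked)
pos 69 'b': at 2
pos 70 'a': at 3
pos 71 'b': at 4  → match P0@[68:71]
pos 72 'b': at 10 (fail-walked)
pos 73 'a': at 5 (fail-walked)
pos 74 'a': at 5 (fail-walked)
pos 75 'b': at 6
pos 76 'c': at 7

All matches (sorted): [[4,1],[4,2],[16,1],[16,2],[27,0],[32,1],[32,2],[37,1],[37,2],[41,0],[44,1],[44,2],[45,0],[48,1],[48,2],[49,0],[55,1],[55,2],[56,0],[59,1],[59,2],[60,0],[66,1],[66,2],[71,0]]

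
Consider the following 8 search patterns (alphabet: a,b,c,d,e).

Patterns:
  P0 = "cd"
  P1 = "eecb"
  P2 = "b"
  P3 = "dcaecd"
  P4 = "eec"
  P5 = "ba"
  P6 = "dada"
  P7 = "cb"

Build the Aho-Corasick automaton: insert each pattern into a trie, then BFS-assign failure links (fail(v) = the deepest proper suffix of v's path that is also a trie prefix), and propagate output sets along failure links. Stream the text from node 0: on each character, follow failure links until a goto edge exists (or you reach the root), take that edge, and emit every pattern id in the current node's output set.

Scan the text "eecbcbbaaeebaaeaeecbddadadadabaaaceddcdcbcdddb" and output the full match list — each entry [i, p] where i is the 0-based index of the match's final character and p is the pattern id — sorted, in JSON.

Build automaton:
Trie (insert patterns):
  n0 'ε': b→7 c→1 d→8 e→3
  n1 'c': b→18 d→2
  n2 'cd': ·  ←P0
  n3 'e': e→4
  n4 'ee': c→5
  n5 'eec': b→6  ←P4
  n6 'eecb': ·  ←P1
  n7 'b': a→14  ←P2
  n8 'd': a→15 c→9
  n9 'dc': a→10
  n10 'dca': e→11
  n11 'dcae': c→12
  n12 'dcaec': d→13
  n13 'dcaecd': ·  ←P3
  n14 'ba': ·  ←P5
  n15 'da': d→16
  n16 'dad': a→17
  n17 'dada': ·  ←P6
  n18 'cb': ·  ←P7

Failure links (BFS by depth):
  n1('c'): parent n0 fail=0; on 'c' 0 → fail=0;  out ∅∪∅=∅
  n3('e'): parent n0 fail=0; on 'e' 0 → fail=0;  out ∅∪∅=∅
  n7('b'): parent n0 fail=0; on 'b' 0 → fail=0;  out {2}∪∅={2}
  n8('d'): parent n0 fail=0; on 'd' 0 → fail=0;  out ∅∪∅=∅
  n2('cd'): parent n1 fail=0; on 'd' 0 → fail=8;  out {0}∪∅={0}
  n4('ee'): parent n3 fail=0; on 'e' 0 → fail=3;  out ∅∪∅=∅
  n9('dc'): parent n8 fail=0; on 'c' 0 → fail=1;  out ∅∪∅=∅
  n14('ba'): parent n7 fail=0; on 'a' 0 → fail=0;  out {5}∪∅={5}
  n15('da'): parent n8 fail=0; on 'a' 0 → fail=0;  out ∅∪∅=∅
  n18('cb'): parent n1 fail=0; on 'b' 0 → fail=7;  out {7}∪{2}={2,7}
  n5('eec'): parent n4 fail=3; on 'c' 3→0 → fail=1;  out {4}∪∅={4}
  n10('dca'): parent n9 fail=1; on 'a' 1→0 → fail=0;  out ∅∪∅=∅
  n16('dad'): parent n15 fail=0; on 'd' 0 → fail=8;  out ∅∪∅=∅
  n6('eecb'): parent n5 fail=1; on 'b' 1 → fail=18;  out {1}∪{2,7}={1,2,7}
  n11('dcae'): parent n10 fail=0; on 'e' 0 → fail=3;  out ∅∪∅=∅
  n17('dada'): parent n16 fail=8; on 'a' 8 → fail=15;  out {6}∪∅={6}
  n12('dcaec'): parent n11 fail=3; on 'c' 3→0 → fail=1;  out ∅∪∅=∅
  n13('dcaecd'): parent n12 fail=1; on 'd' 1 → fail=2;  out {3}∪{0}={0,3}

Scan:
[0] read 'e'  n0⇒n3
[1] read 'e'  n3⇒n4
[2] read 'c'  n4⇒n5  ** P4@[0:2]
[3] read 'b'  n5⇒n6  ** P1@[0:3],P2@[3:3],P7@[2:3]
[4] read 'c'  n6⇒n1 (via fail)
[5] read 'b'  n1⇒n18  ** P2@[5:5],P7@[4:5]
[6] read 'b'  n18⇒n7 (via fail)  ** P2@[6:6]
[7] read 'a'  n7⇒n14  ** P5@[6:7]
[8] read 'a'  n14⇒n0 (via fail)
[9] read 'e'  n0⇒n3
[10] read 'e'  n3⇒n4
[11] read 'b'  n4⇒n7 (via fail)  ** P2@[11:11]
[12] read 'a'  n7⇒n14  ** P5@[11:12]
[13] read 'a'  n14⇒n0 (via fail)
[14] read 'e'  n0⇒n3
[15] read 'a'  n3⇒n0 (via fail)
[16] read 'e'  n0⇒n3
[17] read 'e'  n3⇒n4
[18] read 'c'  n4⇒n5  ** P4@[16:18]
[19] read 'b'  n5⇒n6  ** P1@[16:19],P2@[19:19],P7@[18:19]
[20] read 'd'  n6⇒n8 (via fail)
[21] read 'd'  n8⇒n8 (via fail)
[22] read 'a'  n8⇒n15
[23] read 'd'  n15⇒n16
[24] read 'a'  n16⇒n17  ** P6@[21:24]
[25] read 'd'  n17⇒n16 (via fail)
[26] read 'a'  n16⇒n17  ** P6@[23:26]
[27] read 'd'  n17⇒n16 (via fail)
[28] read 'a'  n16⇒n17  ** P6@[25:28]
[29] read 'b'  n17⇒n7 (via fail)  ** P2@[29:29]
[30] read 'a'  n7⇒n14  ** P5@[29:30]
[31] read 'a'  n14⇒n0 (via fail)
[32] read 'a'  n0⇒n0
[33] read 'c'  n0⇒n1
[34] read 'e'  n1⇒n3 (via fail)
[35] read 'd'  n3⇒n8 (via fail)
[36] read 'd'  n8⇒n8 (via fail)
[37] read 'c'  n8⇒n9
[38] read 'd'  n9⇒n2 (via fail)  ** P0@[37:38]
[39] read 'c'  n2⇒n9 (via fail)
[40] read 'b'  n9⇒n18 (via fail)  ** P2@[40:40],P7@[39:40]
[41] read 'c'  n18⇒n1 (via fail)
[42] read 'd'  n1⇒n2  ** P0@[41:42]
[43] read 'd'  n2⇒n8 (via fail)
[44] read 'd'  n8⇒n8 (via fail)
[45] read 'b'  n8⇒n7 (via fail)  ** P2@[45:45]

Result: [[2,4],[3,1],[3,2],[3,7],[5,2],[5,7],[6,2],[7,5],[11,2],[12,5],[18,4],[19,1],[19,2],[19,7],[24,6],[26,6],[28,6],[29,2],[30,5],[38,0],[40,2],[40,7],[42,0],[45,2]]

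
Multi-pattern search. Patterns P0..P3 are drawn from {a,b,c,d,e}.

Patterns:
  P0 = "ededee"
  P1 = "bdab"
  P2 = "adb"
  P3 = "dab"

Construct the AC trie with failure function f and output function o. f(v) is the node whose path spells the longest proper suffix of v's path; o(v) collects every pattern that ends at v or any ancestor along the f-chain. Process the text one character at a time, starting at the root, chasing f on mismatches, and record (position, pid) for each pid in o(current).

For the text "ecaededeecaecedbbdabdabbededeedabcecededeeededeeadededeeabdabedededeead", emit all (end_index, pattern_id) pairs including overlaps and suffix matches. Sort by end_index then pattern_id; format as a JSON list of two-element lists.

Build:
Trie (insert patterns):
  n0 'ε': a→11 b→7 d→14 e→1
  n1 'e': d→2
  n2 'ed': e→3
  n3 'ede': d→4
  n4 'eded': e→5
  n5 'edede': e→6
  n6 'ededee': ·  [P0 ends]
  n7 'b': d→8
  n8 'bd': a→9
  n9 'bda': b→10
  n10 'bdab': ·  [P1 ends]
  n11 'a': d→12
  n12 'ad': b→13
  n13 'adb': ·  [P2 ends]
  n14 'd': a→15
  n15 'da': b→16
  n16 'dab': ·  [P3 ends]

BFS fail/out derivation:
  n1('e'): parent n0 fail=0; on 'e' 0 → fail=0;  out ∅∪∅=∅
  n7('b'): parent n0 fail=0; on 'b' 0 → fail=0;  out ∅∪∅=∅
  n11('a'): parent n0 fail=0; on 'a' 0 → fail=0;  out ∅∪∅=∅
  n14('d'): parent n0 fail=0; on 'd' 0 → fail=0;  out ∅∪∅=∅
  n2('ed'): parent n1 fail=0; on 'd' 0 → fail=14;  out ∅∪∅=∅
  n8('bd'): parent n7 fail=0; on 'd' 0 → fail=14;  out ∅∪∅=∅
  n12('ad'): parent n11 fail=0; on 'd' 0 → fail=14;  out ∅∪∅=∅
  n15('da'): parent n14 fail=0; on 'a' 0 → fail=11;  out ∅∪∅=∅
  n3('ede'): parent n2 fail=14; on 'e' 14→0 → fail=1;  out ∅∪∅=∅
  n9('bda'): parent n8 fail=14; on 'a' 14 → fail=15;  out ∅∪∅=∅
  n13('adb'): parent n12 fail=14; on 'b' 14→0 → fail=7;  out {2}∪∅={2}
  n16('dab'): parent n15 fail=11; on 'b' 11→0 → fail=7;  out {3}∪∅={3}
  n4('eded'): parent n3 fail=1; on 'd' 1 → fail=2;  out ∅∪∅=∅
  n10('bdab'): parent n9 fail=15; on 'b' 15 → fail=16;  out {1}∪{3}={1,3}
  n5('edede'): parent n4 fail=2; on 'e' 2 → fail=3;  out ∅∪∅=∅
  n6('ededee'): parent n5 fail=3; on 'e' 3→1→0 → fail=1;  out {0}∪∅={0}

Scan:
pos 0 'e': at 1
pos 1 'c': at 0 (fail-walked)
pos 2 'a': at 11
pos 3 'e': at 1 (fail-walked)
pos 4 'd': at 2
pos 5 'e': at 3
pos 6 'd': at 4
pos 7 'e': at 5
pos 8 'e': at 6  ** P0@[3:8]
pos 9 'c': at 0 (fail-walked)
pos 10 'a': at 11
pos 11 'e': at 1 (fail-walked)
pos 12 'c': at 0 (fail-walked)
pos 13 'e': at 1
pos 14 'd': at 2
pos 15 'b': at 7 (fail-walked)
pos 16 'b': at 7 (fail-walked)
pos 17 'd': at 8
pos 18 'a': at 9
pos 19 'b': at 10  ** P1@[16:19],P3@[17:19]
pos 20 'd': at 8 (fail-walked)
pos 21 'a': at 9
pos 22 'b': at 10  ** P1@[19:22],P3@[20:22]
pos 23 'b': at 7 (fail-walked)
pos 24 'e': at 1 (fail-walked)
pos 25 'd': at 2
pos 26 'e': at 3
pos 27 'd': at 4
pos 28 'e': at 5
pos 29 'e': at 6  ** P0@[24:29]
pos 30 'd': at 2 (fail-walked)
pos 31 'a': at 15 (fail-walked)
pos 32 'b': at 16  ** P3@[30:32]
pos 33 'c': at 0 (fail-walked)
pos 34 'e': at 1
pos 35 'c': at 0 (fail-walked)
pos 36 'e': at 1
pos 37 'd': at 2
pos 38 'e': at 3
pos 39 'd': at 4
pos 40 'e': at 5
pos 41 'e': at 6  ** P0@[36:41]
pos 42 'e': at 1 (fail-walked)
pos 43 'd': at 2
pos 44 'e': at 3
pos 45 'd': at 4
pos 46 'e': at 5
pos 47 'e': at 6  ** P0@[42:47]
pos 48 'a': at 11 (fail-walked)
pos 49 'd': at 12
pos 50 'e': at 1 (fail-walked)
pos 51 'd': at 2
pos 52 'e': at 3
pos 53 'd': at 4
pos 54 'e': at 5
pos 55 'e': at 6  ** P0@[50:55]
pos 56 'a': at 11 (fail-walked)
pos 57 'b': at 7 (fail-walked)
pos 58 'd': at 8
pos 59 'a': at 9
pos 60 'b': at 10  ** P1@[57:60],P3@[58:60]
pos 61 'e': at 1 (fail-walked)
pos 62 'd': at 2
pos 63 'e': at 3
pos 64 'd': at 4
pos 65 'e': at 5
pos 66 'd': at 4 (fail-walked)
pos 67 'e': at 5
pos 68 'e': at 6  ** P0@[63:68]
pos 69 'a': at 11 (fail-walked)
pos 70 'd': at 12

All matches (sorted): [[8,0],[19,1],[19,3],[22,1],[22,3],[29,0],[32,3],[41,0],[47,0],[55,0],[60,1],[60,3],[68,0]]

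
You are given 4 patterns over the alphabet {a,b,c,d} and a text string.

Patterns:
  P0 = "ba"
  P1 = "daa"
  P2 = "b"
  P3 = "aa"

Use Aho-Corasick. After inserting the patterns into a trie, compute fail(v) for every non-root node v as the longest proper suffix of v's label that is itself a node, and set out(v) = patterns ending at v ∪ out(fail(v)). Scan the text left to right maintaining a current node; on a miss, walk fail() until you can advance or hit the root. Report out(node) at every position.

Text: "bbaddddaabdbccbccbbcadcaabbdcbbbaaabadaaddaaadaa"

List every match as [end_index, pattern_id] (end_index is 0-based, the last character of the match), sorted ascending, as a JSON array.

Build:
Trie nodes:
  n0 'ε': a→6 b→1 d→3
  n1 'b': a→2  [P2 ends]
  n2 'ba': ·  [P0 ends]
  n3 'd': a→4
  n4 'da': a→5
  n5 'daa': ·  [P1 ends]
  n6 'a': a→7
  n7 'aa': ·  [P3 ends]

BFS fail/out derivation:
  fail(1) 'b': from fail(0)=0 chase 'b': 0 ⇒ 0;  out={2}∪out(0)={2}
  fail(3) 'd': from fail(0)=0 chase 'd': 0 ⇒ 0;  out=∅∪out(0)=∅
  fail(6) 'a': from fail(0)=0 chase 'a': 0 ⇒ 0;  out=∅∪out(0)=∅
  fail(2) 'ba': from fail(1)=0 chase 'a': 0 ⇒ 6;  out={0}∪out(6)={0}
  fail(4) 'da': from fail(3)=0 chase 'a': 0 ⇒ 6;  out=∅∪out(6)=∅
  fail(7) 'aa': from fail(6)=0 chase 'a': 0 ⇒ 6;  out={3}∪out(6)={3}
  fail(5) 'daa': from fail(4)=6 chase 'a': 6 ⇒ 7;  out={1}∪out(7)={1,3}

Text stream:
i=0 'b': node 0→1  → match P2@[0:0]
i=1 'b': node 1→1 (via fail)  → match P2@[1:1]
i=2 'a': node 1→2  → match P0@[1:2]
i=3 'd': node 2→3 (via fail)
i=4 'd': node 3→3 (via fail)
i=5 'd': node 3→3 (via fail)
i=6 'd': node 3→3 (via fail)
i=7 'a': node 3→4
i=8 'a': node 4→5  → match P1@[6:8],P3@[7:8]
i=9 'b': node 5→1 (via fail)  → match P2@[9:9]
i=10 'd': node 1→3 (via fail)
i=11 'b': node 3→1 (via fail)  → match P2@[11:11]
i=12 'c': node 1→0 (via fail)
i=13 'c': node 0→0
i=14 'b': node 0→1  → match P2@[14:14]
i=15 'c': node 1→0 (via fail)
i=16 'c': node 0→0
i=17 'b': node 0→1  → match P2@[17:17]
i=18 'b': node 1→1 (via fail)  → match P2@[18:18]
i=19 'c': node 1→0 (via fail)
i=20 'a': node 0→6
i=21 'd': node 6→3 (via fail)
i=22 'c': node 3→0 (via fail)
i=23 'a': node 0→6
i=24 'a': node 6→7  → match P3@[23:24]
i=25 'b': node 7→1 (via fail)  → match P2@[25:25]
i=26 'b': node 1→1 (via fail)  → match P2@[26:26]
i=27 'd': node 1→3 (via fail)
i=28 'c': node 3→0 (via fail)
i=29 'b': node 0→1  → match P2@[29:29]
i=30 'b': node 1→1 (via fail)  → match P2@[30:30]
i=31 'b': node 1→1 (via fail)  → match P2@[31:31]
i=32 'a': node 1→2  → match P0@[31:32]
i=33 'a': node 2→7 (via fail)  → match P3@[32:33]
i=34 'a': node 7→7 (via fail)  → match P3@[33:34]
i=35 'b': node 7→1 (via fail)  → match P2@[35:35]
i=36 'a': node 1→2  → match P0@[35:36]
i=37 'd': node 2→3 (via fail)
i=38 'a': node 3→4
i=39 'a': node 4→5  → match P1@[37:39],P3@[38:39]
i=40 'd': node 5→3 (via fail)
i=41 'd': node 3→3 (via fail)
i=42 'a': node 3→4
i=43 'a': node 4→5  → match P1@[41:43],P3@[42:43]
i=44 'a': node 5→7 (via fail)  → match P3@[43:44]
i=45 'd': node 7→3 (via fail)
i=46 'a': node 3→4
i=47 'a': node 4→5  → match P1@[45:47],P3@[46:47]

Matches: [[0,2],[1,2],[2,0],[8,1],[8,3],[9,2],[11,2],[14,2],[17,2],[18,2],[24,3],[25,2],[26,2],[29,2],[30,2],[31,2],[32,0],[33,3],[34,3],[35,2],[36,0],[39,1],[39,3],[43,1],[43,3],[44,3],[47,1],[47,3]]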